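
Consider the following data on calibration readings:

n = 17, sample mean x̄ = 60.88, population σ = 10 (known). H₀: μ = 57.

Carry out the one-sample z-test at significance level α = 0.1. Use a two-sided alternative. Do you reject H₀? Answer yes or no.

SE = σ/√n = 10/√17 = 2.4254
z = (x̄−μ₀)/SE = (60.88−57)/2.4254 = 1.5998
p-value (two-sided) = 0.10965
At α=0.1: p ≥ α → fail to reject H₀

reject H₀: no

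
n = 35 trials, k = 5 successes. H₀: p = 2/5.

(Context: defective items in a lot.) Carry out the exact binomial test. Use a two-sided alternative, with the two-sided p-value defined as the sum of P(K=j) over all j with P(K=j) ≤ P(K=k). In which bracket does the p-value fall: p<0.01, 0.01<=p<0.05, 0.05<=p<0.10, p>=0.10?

Exact binomial: n=35, k=5, p₀=2/5=0.4000
P(X=j) = C(n,j)·p₀^j·(1−p₀)^(n−j); p = Σ P(X=j) over j with P(X=j) ≤ P(X=5)
p-value (two-sided) = 0.00154
→ bracket: p<0.01

p-value bracket: p<0.01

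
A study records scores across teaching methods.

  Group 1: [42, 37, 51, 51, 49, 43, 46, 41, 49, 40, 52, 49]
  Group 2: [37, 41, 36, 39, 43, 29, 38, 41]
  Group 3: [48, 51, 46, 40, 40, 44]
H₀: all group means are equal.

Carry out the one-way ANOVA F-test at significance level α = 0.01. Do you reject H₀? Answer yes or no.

reject H₀: yes

Group means [45.83, 38.00, 44.83], grand mean 43.192
SSB = Σnᵢ(x̄ᵢ−x̄)² = 315.538; SSW = ΣΣ(x−x̄ᵢ)² = 506.500
MSB = 315.538/2 = 157.7692; MSW = 506.500/23 = 22.0217
F = MSB/MSW = 7.1642
df = (2, 23)
p-value (upper-tail) = 0.00381
At α=0.01: p < α → reject H₀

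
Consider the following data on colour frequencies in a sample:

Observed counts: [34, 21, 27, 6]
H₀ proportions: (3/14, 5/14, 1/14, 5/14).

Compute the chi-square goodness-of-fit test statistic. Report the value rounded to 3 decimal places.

n = 88; E_i = n·p_i = [18.86, 31.43, 6.29, 31.43]
χ² = (34−18.86)²/18.86 + (21−31.43)²/31.43 + (27−6.29)²/6.29 + (6−31.43)²/31.43 = 104.4576
df = 3

test statistic = 104.458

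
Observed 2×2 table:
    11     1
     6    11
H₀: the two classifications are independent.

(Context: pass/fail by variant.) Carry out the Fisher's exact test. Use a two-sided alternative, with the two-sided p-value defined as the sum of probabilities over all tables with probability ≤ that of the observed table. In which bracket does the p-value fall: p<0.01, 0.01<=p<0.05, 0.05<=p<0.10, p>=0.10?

p-value bracket: p<0.01

Margins: r₁=12, r₂=17, c₁=17, c₂=12, n=29
p_obs = C(12,11)·C(17,6)/C(29,17); sum pmf over tables with pmf ≤ p_obs
p-value (two-sided) = 0.00316
→ bracket: p<0.01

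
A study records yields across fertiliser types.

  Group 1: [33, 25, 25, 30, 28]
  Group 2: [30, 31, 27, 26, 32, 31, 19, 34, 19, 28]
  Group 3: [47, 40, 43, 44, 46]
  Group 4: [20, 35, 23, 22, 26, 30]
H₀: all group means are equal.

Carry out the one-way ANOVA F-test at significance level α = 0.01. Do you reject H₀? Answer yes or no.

reject H₀: yes

Group means [28.20, 27.70, 44.00, 26.00], grand mean 30.538
SSB = Σnᵢ(x̄ᵢ−x̄)² = 1137.562; SSW = ΣΣ(x−x̄ᵢ)² = 474.900
MSB = 1137.562/3 = 379.1872; MSW = 474.900/22 = 21.5864
F = MSB/MSW = 17.5661
df = (3, 22)
p-value (upper-tail) = 0.00000
At α=0.01: p < α → reject H₀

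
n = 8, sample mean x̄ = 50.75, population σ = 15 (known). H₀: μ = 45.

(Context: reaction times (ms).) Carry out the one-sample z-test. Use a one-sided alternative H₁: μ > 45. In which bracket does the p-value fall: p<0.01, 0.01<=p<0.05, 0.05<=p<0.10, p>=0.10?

p-value bracket: p>=0.10

SE = σ/√n = 15/√8 = 5.3033
z = (x̄−μ₀)/SE = (50.75−45)/5.3033 = 1.0842
p-value (one-sided, H₁ greater) = 0.13913
→ bracket: p>=0.10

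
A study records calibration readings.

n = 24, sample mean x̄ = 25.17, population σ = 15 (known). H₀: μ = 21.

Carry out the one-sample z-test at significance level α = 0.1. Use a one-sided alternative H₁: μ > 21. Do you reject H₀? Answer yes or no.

reject H₀: yes

SE = σ/√n = 15/√24 = 3.0619
z = (x̄−μ₀)/SE = (25.17−21)/3.0619 = 1.3619
p-value (one-sided, H₁ greater) = 0.08661
At α=0.1: p < α → reject H₀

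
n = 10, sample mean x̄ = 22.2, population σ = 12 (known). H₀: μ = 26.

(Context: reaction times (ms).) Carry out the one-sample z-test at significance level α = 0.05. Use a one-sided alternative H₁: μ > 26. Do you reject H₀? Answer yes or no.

SE = σ/√n = 12/√10 = 3.7947
z = (x̄−μ₀)/SE = (22.2−26)/3.7947 = -1.0014
p-value (one-sided, H₁ greater) = 0.84168
At α=0.05: p ≥ α → fail to reject H₀

reject H₀: no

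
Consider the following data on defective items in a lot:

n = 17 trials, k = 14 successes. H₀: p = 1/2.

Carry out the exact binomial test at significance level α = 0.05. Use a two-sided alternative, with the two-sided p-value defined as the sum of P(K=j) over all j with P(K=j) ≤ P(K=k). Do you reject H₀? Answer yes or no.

reject H₀: yes

Exact binomial: n=17, k=14, p₀=1/2=0.5000
P(X=j) = C(n,j)·p₀^j·(1−p₀)^(n−j); p = Σ P(X=j) over j with P(X=j) ≤ P(X=14)
p-value (two-sided) = 0.01273
At α=0.05: p < α → reject H₀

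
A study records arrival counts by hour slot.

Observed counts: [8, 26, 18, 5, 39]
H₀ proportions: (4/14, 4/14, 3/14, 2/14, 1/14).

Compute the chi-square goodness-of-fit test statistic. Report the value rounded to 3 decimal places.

n = 96; E_i = n·p_i = [27.43, 27.43, 20.57, 13.71, 6.86]
χ² = (8−27.43)²/27.43 + (26−27.43)²/27.43 + (18−20.57)²/20.57 + (5−13.71)²/13.71 + (39−6.86)²/6.86 = 170.3646
df = 4

test statistic = 170.365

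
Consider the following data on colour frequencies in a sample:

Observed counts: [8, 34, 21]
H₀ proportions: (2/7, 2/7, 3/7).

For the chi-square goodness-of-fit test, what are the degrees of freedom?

degrees of freedom = 2

df = k − 1 = 3 − 1 = 2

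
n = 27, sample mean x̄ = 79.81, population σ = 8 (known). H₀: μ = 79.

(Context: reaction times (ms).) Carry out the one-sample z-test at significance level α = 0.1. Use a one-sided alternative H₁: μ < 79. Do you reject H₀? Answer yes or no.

reject H₀: no

SE = σ/√n = 8/√27 = 1.5396
z = (x̄−μ₀)/SE = (79.81−79)/1.5396 = 0.5261
p-value (one-sided, H₁ less) = 0.70059
At α=0.1: p ≥ α → fail to reject H₀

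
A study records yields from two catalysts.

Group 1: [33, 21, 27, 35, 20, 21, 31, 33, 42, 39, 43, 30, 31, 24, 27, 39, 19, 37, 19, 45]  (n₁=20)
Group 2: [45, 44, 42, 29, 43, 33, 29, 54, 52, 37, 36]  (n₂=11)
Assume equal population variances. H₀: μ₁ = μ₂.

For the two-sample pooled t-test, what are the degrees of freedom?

df = n₁ + n₂ − 2 = 20 + 11 − 2 = 29

degrees of freedom = 29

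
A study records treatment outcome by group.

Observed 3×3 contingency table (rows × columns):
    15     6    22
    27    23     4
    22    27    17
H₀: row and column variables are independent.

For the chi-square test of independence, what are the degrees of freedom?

degrees of freedom = 4

df = (r−1)(c−1) = (3−1)·(3−1) = 4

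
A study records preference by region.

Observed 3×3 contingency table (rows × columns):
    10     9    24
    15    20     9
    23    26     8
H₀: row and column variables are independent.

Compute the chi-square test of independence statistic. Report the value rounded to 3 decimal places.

Row totals [43, 44, 57], col totals [48, 55, 41], n=144
χ² = (10−14.33)²/14.33 + (9−16.42)²/16.42 + (24−12.24)²/12.24 + (15−14.67)²/14.67 + (20−16.81)²/16.81 + (9−12.53)²/12.53 + (23−19.00)²/19.00 + (26−21.77)²/21.77 + (8−16.23)²/16.23 = 23.4003
df = 4

test statistic = 23.400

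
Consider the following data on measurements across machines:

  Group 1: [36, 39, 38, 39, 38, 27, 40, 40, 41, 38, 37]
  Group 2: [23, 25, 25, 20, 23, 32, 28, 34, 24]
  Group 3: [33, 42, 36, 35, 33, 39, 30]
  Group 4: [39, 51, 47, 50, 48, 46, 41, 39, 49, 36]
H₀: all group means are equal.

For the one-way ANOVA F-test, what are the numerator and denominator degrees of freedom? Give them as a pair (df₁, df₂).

k = 4 groups, N = 37 total
df = (k−1, N−k) = (4−1, 37−4) = (3, 33)

degrees of freedom = [3, 33]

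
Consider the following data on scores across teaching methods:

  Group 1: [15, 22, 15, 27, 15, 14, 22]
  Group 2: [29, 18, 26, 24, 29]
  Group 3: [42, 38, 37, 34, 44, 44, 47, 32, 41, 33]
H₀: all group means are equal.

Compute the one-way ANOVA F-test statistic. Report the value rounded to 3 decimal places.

Group means [18.57, 25.20, 39.20], grand mean 29.455
SSB = Σnᵢ(x̄ᵢ−x̄)² = 1869.340; SSW = ΣΣ(x−x̄ᵢ)² = 478.114
MSB = 1869.340/2 = 934.6701; MSW = 478.114/19 = 25.1639
F = MSB/MSW = 37.1433
df = (2, 19)

test statistic = 37.143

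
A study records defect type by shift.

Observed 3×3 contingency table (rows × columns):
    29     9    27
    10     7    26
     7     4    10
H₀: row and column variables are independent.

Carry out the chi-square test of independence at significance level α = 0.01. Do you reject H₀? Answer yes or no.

Row totals [65, 43, 21], col totals [46, 20, 63], n=129
χ² = (29−23.18)²/23.18 + (9−10.08)²/10.08 + (27−31.74)²/31.74 + (10−15.33)²/15.33 + (7−6.67)²/6.67 + (26−21.00)²/21.00 + (7−7.49)²/7.49 + (4−3.26)²/3.26 + (10−10.26)²/10.26 = 5.5570
df = 4
p-value (upper-tail) = 0.23476
At α=0.01: p ≥ α → fail to reject H₀

reject H₀: no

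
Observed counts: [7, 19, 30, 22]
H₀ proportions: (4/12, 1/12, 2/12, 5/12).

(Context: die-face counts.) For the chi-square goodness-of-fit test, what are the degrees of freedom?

df = k − 1 = 4 − 1 = 3

degrees of freedom = 3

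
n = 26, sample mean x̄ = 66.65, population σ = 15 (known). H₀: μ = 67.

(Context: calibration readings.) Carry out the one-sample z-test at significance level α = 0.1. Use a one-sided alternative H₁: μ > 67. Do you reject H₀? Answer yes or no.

reject H₀: no

SE = σ/√n = 15/√26 = 2.9417
z = (x̄−μ₀)/SE = (66.65−67)/2.9417 = -0.1190
p-value (one-sided, H₁ greater) = 0.54735
At α=0.1: p ≥ α → fail to reject H₀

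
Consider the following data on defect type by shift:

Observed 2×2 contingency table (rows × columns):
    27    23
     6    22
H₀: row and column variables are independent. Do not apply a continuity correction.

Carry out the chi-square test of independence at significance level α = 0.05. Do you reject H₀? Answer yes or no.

reject H₀: yes

Row totals [50, 28], col totals [33, 45], n=78
χ² = (27−21.15)²/21.15 + (23−28.85)²/28.85 + (6−11.85)²/11.85 + (22−16.15)²/16.15 = 7.8014
df = 1
p-value (upper-tail) = 0.00522
At α=0.05: p < α → reject H₀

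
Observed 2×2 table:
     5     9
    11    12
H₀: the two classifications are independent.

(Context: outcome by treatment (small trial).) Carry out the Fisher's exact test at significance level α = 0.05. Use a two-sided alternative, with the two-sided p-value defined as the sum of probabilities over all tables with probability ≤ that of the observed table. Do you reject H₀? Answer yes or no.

reject H₀: no

Margins: r₁=14, r₂=23, c₁=16, c₂=21, n=37
p_obs = C(14,5)·C(23,11)/C(37,16); sum pmf over tables with pmf ≤ p_obs
p-value (two-sided) = 0.51535
At α=0.05: p ≥ α → fail to reject H₀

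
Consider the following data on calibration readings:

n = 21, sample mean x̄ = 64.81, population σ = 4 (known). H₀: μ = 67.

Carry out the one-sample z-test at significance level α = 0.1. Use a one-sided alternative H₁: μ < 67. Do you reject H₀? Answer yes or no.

SE = σ/√n = 4/√21 = 0.8729
z = (x̄−μ₀)/SE = (64.81−67)/0.8729 = -2.5090
p-value (one-sided, H₁ less) = 0.00605
At α=0.1: p < α → reject H₀

reject H₀: yes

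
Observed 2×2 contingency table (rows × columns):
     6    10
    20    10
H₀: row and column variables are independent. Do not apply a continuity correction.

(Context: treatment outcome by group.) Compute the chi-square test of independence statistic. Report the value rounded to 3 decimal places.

test statistic = 3.612

Row totals [16, 30], col totals [26, 20], n=46
χ² = (6−9.04)²/9.04 + (10−6.96)²/6.96 + (20−16.96)²/16.96 + (10−13.04)²/13.04 = 3.6122
df = 1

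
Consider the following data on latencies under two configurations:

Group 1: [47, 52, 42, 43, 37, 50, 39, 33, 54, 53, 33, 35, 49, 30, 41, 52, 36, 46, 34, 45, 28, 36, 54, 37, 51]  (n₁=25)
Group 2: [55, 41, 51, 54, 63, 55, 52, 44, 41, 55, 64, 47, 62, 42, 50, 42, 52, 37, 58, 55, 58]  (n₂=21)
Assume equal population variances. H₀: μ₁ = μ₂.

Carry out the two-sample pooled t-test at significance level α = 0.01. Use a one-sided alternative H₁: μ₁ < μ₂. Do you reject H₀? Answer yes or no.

x̄₁=42.280, s₁=8.163, n₁=25
x̄₂=51.333, s₂=7.838, n₂=21
s_p² = [24·8.163² + 20·7.838²]/44 = 64.2661
SE = √(s_p²·(1/25+1/21)) = 2.3730
t = (42.280−51.333)/2.3730 = -3.8152
df = 44
p-value (one-sided, H₁ less) = 0.00021
At α=0.01: p < α → reject H₀

reject H₀: yes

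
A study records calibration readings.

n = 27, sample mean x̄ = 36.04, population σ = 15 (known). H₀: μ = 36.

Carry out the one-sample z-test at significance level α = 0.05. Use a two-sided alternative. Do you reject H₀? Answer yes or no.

SE = σ/√n = 15/√27 = 2.8868
z = (x̄−μ₀)/SE = (36.04−36)/2.8868 = 0.0139
p-value (two-sided) = 0.98894
At α=0.05: p ≥ α → fail to reject H₀

reject H₀: no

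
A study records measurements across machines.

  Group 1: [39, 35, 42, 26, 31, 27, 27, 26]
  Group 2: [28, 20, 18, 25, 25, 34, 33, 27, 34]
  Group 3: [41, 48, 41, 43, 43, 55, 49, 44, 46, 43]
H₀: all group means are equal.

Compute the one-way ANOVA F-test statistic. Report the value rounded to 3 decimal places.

test statistic = 28.407

Group means [31.62, 27.11, 45.30], grand mean 35.185
SSB = Σnᵢ(x̄ᵢ−x̄)² = 1711.210; SSW = ΣΣ(x−x̄ᵢ)² = 722.864
MSB = 1711.210/2 = 855.6051; MSW = 722.864/24 = 30.1193
F = MSB/MSW = 28.4072
df = (2, 24)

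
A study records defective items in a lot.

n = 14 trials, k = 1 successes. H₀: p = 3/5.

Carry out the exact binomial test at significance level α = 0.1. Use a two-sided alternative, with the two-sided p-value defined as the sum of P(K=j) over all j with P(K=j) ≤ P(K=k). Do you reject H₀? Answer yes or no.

Exact binomial: n=14, k=1, p₀=3/5=0.6000
P(X=j) = C(n,j)·p₀^j·(1−p₀)^(n−j); p = Σ P(X=j) over j with P(X=j) ≤ P(X=1)
p-value (two-sided) = 0.00006
At α=0.1: p < α → reject H₀

reject H₀: yes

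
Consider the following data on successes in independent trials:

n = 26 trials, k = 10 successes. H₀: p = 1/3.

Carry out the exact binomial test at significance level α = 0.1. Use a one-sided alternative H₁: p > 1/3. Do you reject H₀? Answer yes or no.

Exact binomial: n=26, k=10, p₀=1/3=0.3333
P(X≥10) from Σ C(n,i)·p₀^i·(1−p₀)^(n−i)
p-value (one-sided, H₁ greater) = 0.35707
At α=0.1: p ≥ α → fail to reject H₀

reject H₀: no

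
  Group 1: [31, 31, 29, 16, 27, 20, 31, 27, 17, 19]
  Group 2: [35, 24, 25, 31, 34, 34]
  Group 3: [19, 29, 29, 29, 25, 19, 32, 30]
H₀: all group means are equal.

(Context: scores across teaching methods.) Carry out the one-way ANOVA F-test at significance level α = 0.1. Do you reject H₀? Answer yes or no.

Group means [24.80, 30.50, 26.50], grand mean 26.792
SSB = Σnᵢ(x̄ᵢ−x̄)² = 122.858; SSW = ΣΣ(x−x̄ᵢ)² = 631.100
MSB = 122.858/2 = 61.4292; MSW = 631.100/21 = 30.0524
F = MSB/MSW = 2.0441
df = (2, 21)
p-value (upper-tail) = 0.15448
At α=0.1: p ≥ α → fail to reject H₀

reject H₀: no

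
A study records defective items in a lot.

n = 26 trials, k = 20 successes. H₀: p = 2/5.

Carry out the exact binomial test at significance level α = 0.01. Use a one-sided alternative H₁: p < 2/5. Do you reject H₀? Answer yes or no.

Exact binomial: n=26, k=20, p₀=2/5=0.4000
P(X≤20) from Σ C(n,i)·p₀^i·(1−p₀)^(n−i)
p-value (one-sided, H₁ less) = 0.99997
At α=0.01: p ≥ α → fail to reject H₀

reject H₀: no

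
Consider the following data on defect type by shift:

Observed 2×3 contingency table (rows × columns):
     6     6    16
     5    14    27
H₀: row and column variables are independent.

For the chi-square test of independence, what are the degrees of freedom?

degrees of freedom = 2

df = (r−1)(c−1) = (2−1)·(3−1) = 2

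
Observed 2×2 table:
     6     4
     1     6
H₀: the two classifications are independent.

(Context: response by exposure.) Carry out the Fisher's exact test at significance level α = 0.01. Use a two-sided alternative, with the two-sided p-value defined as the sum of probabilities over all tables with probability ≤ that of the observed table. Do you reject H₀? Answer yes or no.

reject H₀: no

Margins: r₁=10, r₂=7, c₁=7, c₂=10, n=17
p_obs = C(10,6)·C(7,1)/C(17,7); sum pmf over tables with pmf ≤ p_obs
p-value (two-sided) = 0.13400
At α=0.01: p ≥ α → fail to reject H₀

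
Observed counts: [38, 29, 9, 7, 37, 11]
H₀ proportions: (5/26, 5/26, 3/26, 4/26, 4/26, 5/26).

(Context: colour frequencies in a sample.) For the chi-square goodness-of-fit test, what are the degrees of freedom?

degrees of freedom = 5

df = k − 1 = 6 − 1 = 5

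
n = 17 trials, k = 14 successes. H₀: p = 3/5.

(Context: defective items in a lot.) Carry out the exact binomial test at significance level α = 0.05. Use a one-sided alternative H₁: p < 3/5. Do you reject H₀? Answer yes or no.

reject H₀: no

Exact binomial: n=17, k=14, p₀=3/5=0.6000
P(X≤14) from Σ C(n,i)·p₀^i·(1−p₀)^(n−i)
p-value (one-sided, H₁ less) = 0.98768
At α=0.05: p ≥ α → fail to reject H₀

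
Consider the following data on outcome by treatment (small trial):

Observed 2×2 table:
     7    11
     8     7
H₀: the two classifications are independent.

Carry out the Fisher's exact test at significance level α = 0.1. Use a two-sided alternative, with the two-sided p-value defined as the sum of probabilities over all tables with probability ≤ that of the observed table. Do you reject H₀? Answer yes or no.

Margins: r₁=18, r₂=15, c₁=15, c₂=18, n=33
p_obs = C(18,7)·C(15,8)/C(33,15); sum pmf over tables with pmf ≤ p_obs
p-value (two-sided) = 0.49388
At α=0.1: p ≥ α → fail to reject H₀

reject H₀: no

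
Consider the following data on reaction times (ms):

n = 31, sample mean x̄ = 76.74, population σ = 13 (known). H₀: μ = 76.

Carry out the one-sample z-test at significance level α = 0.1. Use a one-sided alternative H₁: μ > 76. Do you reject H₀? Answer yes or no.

reject H₀: no

SE = σ/√n = 13/√31 = 2.3349
z = (x̄−μ₀)/SE = (76.74−76)/2.3349 = 0.3169
p-value (one-sided, H₁ greater) = 0.37565
At α=0.1: p ≥ α → fail to reject H₀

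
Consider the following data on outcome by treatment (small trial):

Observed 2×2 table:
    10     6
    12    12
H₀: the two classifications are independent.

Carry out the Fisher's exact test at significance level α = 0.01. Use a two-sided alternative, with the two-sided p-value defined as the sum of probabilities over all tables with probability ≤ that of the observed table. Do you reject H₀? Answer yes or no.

Margins: r₁=16, r₂=24, c₁=22, c₂=18, n=40
p_obs = C(16,10)·C(24,12)/C(40,22); sum pmf over tables with pmf ≤ p_obs
p-value (two-sided) = 0.52551
At α=0.01: p ≥ α → fail to reject H₀

reject H₀: no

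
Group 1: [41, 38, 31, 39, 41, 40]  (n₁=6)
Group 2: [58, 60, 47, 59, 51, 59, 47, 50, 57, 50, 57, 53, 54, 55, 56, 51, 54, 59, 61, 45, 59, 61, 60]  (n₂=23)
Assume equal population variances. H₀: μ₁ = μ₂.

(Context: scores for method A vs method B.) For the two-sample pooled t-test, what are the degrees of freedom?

degrees of freedom = 27

df = n₁ + n₂ − 2 = 6 + 23 − 2 = 27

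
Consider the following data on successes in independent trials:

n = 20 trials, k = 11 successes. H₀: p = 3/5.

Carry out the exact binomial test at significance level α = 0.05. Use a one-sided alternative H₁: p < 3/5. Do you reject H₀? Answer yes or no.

reject H₀: no

Exact binomial: n=20, k=11, p₀=3/5=0.6000
P(X≤11) from Σ C(n,i)·p₀^i·(1−p₀)^(n−i)
p-value (one-sided, H₁ less) = 0.40440
At α=0.05: p ≥ α → fail to reject H₀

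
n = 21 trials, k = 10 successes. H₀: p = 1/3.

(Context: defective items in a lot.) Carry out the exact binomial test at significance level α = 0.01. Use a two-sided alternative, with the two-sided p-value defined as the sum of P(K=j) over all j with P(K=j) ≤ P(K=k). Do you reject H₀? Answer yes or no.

reject H₀: no

Exact binomial: n=21, k=10, p₀=1/3=0.3333
P(X=j) = C(n,j)·p₀^j·(1−p₀)^(n−j); p = Σ P(X=j) over j with P(X=j) ≤ P(X=10)
p-value (two-sided) = 0.17094
At α=0.01: p ≥ α → fail to reject H₀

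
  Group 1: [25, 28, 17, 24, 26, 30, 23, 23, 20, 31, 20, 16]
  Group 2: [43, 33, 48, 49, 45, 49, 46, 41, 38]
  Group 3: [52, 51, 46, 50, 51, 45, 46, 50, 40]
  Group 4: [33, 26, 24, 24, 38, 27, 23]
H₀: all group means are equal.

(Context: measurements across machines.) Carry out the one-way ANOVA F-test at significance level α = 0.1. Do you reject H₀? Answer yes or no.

reject H₀: yes

Group means [23.58, 43.56, 47.89, 27.86], grand mean 35.162
SSB = Σnᵢ(x̄ᵢ−x̄)² = 4074.142; SSW = ΣΣ(x−x̄ᵢ)² = 796.885
MSB = 4074.142/3 = 1358.0474; MSW = 796.885/33 = 24.1480
F = MSB/MSW = 56.2384
df = (3, 33)
p-value (upper-tail) = 0.00000
At α=0.1: p < α → reject H₀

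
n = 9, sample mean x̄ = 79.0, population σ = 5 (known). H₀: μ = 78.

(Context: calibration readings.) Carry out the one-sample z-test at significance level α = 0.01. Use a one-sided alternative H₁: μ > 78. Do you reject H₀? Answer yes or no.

reject H₀: no

SE = σ/√n = 5/√9 = 1.6667
z = (x̄−μ₀)/SE = (79.0−78)/1.6667 = 0.6000
p-value (one-sided, H₁ greater) = 0.27425
At α=0.01: p ≥ α → fail to reject H₀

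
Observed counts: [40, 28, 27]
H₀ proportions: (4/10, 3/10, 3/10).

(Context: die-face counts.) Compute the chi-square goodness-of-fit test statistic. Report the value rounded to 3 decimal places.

test statistic = 0.193

n = 95; E_i = n·p_i = [38.00, 28.50, 28.50]
χ² = (40−38.00)²/38.00 + (28−28.50)²/28.50 + (27−28.50)²/28.50 = 0.1930
df = 2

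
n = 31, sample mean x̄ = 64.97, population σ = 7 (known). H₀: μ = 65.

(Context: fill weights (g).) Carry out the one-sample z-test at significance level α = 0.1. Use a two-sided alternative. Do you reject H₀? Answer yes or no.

reject H₀: no

SE = σ/√n = 7/√31 = 1.2572
z = (x̄−μ₀)/SE = (64.97−65)/1.2572 = -0.0239
p-value (two-sided) = 0.98096
At α=0.1: p ≥ α → fail to reject H₀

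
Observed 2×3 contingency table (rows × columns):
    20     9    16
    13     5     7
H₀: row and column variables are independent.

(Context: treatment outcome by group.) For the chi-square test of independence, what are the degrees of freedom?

df = (r−1)(c−1) = (2−1)·(3−1) = 2

degrees of freedom = 2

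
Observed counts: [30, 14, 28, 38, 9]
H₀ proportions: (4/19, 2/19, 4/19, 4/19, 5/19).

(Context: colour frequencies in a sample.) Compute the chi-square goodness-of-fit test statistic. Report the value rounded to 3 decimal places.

n = 119; E_i = n·p_i = [25.05, 12.53, 25.05, 25.05, 31.32]
χ² = (30−25.05)²/25.05 + (14−12.53)²/12.53 + (28−25.05)²/25.05 + (38−25.05)²/25.05 + (9−31.32)²/31.32 = 24.0908
df = 4

test statistic = 24.091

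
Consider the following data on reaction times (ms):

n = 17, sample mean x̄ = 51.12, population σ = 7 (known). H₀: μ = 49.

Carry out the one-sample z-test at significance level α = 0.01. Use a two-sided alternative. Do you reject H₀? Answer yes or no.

SE = σ/√n = 7/√17 = 1.6977
z = (x̄−μ₀)/SE = (51.12−49)/1.6977 = 1.2487
p-value (two-sided) = 0.21177
At α=0.01: p ≥ α → fail to reject H₀

reject H₀: no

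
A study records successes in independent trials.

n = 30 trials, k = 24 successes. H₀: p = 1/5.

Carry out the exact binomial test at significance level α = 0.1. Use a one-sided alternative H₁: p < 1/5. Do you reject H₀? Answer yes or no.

Exact binomial: n=30, k=24, p₀=1/5=0.2000
P(X≤24) from Σ C(n,i)·p₀^i·(1−p₀)^(n−i)
p-value (one-sided, H₁ less) = 1.00000
At α=0.1: p ≥ α → fail to reject H₀

reject H₀: no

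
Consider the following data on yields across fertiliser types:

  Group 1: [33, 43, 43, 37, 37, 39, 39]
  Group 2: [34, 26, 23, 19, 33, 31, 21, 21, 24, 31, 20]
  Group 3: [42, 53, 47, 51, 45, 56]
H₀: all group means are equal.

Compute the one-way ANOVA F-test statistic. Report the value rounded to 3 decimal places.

Group means [38.71, 25.73, 49.00], grand mean 35.333
SSB = Σnᵢ(x̄ᵢ−x̄)² = 2215.723; SSW = ΣΣ(x−x̄ᵢ)² = 523.610
MSB = 2215.723/2 = 1107.8615; MSW = 523.610/21 = 24.9338
F = MSB/MSW = 44.4321
df = (2, 21)

test statistic = 44.432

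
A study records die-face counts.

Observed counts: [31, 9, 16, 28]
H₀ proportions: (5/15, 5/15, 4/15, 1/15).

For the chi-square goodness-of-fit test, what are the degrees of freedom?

df = k − 1 = 4 − 1 = 3

degrees of freedom = 3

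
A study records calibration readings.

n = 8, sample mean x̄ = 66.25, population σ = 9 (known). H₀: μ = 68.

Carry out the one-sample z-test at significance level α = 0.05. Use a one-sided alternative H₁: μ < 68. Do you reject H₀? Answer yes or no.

reject H₀: no

SE = σ/√n = 9/√8 = 3.1820
z = (x̄−μ₀)/SE = (66.25−68)/3.1820 = -0.5500
p-value (one-sided, H₁ less) = 0.29117
At α=0.05: p ≥ α → fail to reject H₀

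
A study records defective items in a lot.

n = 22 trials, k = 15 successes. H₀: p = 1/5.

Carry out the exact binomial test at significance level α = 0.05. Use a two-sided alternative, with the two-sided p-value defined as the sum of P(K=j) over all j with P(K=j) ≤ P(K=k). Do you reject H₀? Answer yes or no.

reject H₀: yes

Exact binomial: n=22, k=15, p₀=1/5=0.2000
P(X=j) = C(n,j)·p₀^j·(1−p₀)^(n−j); p = Σ P(X=j) over j with P(X=j) ≤ P(X=15)
p-value (two-sided) = 0.00000
At α=0.05: p < α → reject H₀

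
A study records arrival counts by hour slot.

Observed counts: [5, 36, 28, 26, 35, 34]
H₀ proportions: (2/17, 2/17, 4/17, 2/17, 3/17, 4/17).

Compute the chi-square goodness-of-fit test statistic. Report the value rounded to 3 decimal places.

n = 164; E_i = n·p_i = [19.29, 19.29, 38.59, 19.29, 28.94, 38.59]
χ² = (5−19.29)²/19.29 + (36−19.29)²/19.29 + (28−38.59)²/38.59 + (26−19.29)²/19.29 + (35−28.94)²/28.94 + (34−38.59)²/38.59 = 32.1047
df = 5

test statistic = 32.105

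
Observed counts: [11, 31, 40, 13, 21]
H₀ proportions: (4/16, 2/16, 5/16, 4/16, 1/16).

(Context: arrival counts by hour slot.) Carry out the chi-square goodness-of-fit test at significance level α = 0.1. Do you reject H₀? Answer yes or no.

n = 116; E_i = n·p_i = [29.00, 14.50, 36.25, 29.00, 7.25]
χ² = (11−29.00)²/29.00 + (31−14.50)²/14.50 + (40−36.25)²/36.25 + (13−29.00)²/29.00 + (21−7.25)²/7.25 = 65.2414
df = 4
p-value (upper-tail) = 0.00000
At α=0.1: p < α → reject H₀

reject H₀: yes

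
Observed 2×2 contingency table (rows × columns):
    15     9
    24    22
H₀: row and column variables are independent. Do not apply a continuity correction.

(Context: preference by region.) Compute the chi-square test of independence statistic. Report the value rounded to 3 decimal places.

test statistic = 0.682

Row totals [24, 46], col totals [39, 31], n=70
χ² = (15−13.37)²/13.37 + (9−10.63)²/10.63 + (24−25.63)²/25.63 + (22−20.37)²/20.37 = 0.6816
df = 1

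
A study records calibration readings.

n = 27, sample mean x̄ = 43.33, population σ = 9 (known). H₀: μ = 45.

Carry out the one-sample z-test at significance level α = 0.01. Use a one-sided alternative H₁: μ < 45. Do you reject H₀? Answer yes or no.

SE = σ/√n = 9/√27 = 1.7321
z = (x̄−μ₀)/SE = (43.33−45)/1.7321 = -0.9642
p-value (one-sided, H₁ less) = 0.16748
At α=0.01: p ≥ α → fail to reject H₀

reject H₀: no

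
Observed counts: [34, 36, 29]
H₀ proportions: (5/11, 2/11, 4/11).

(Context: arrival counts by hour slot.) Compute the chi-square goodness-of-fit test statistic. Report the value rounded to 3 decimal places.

test statistic = 22.050

n = 99; E_i = n·p_i = [45.00, 18.00, 36.00]
χ² = (34−45.00)²/45.00 + (36−18.00)²/18.00 + (29−36.00)²/36.00 = 22.0500
df = 2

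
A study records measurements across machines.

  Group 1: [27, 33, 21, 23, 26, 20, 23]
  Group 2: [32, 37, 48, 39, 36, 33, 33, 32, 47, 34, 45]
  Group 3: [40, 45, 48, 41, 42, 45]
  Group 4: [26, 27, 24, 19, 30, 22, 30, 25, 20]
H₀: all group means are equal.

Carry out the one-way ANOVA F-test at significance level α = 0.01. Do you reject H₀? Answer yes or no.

Group means [24.71, 37.82, 43.50, 24.78], grand mean 32.515
SSB = Σnᵢ(x̄ᵢ−x̄)² = 1998.122; SSW = ΣΣ(x−x̄ᵢ)² = 662.120
MSB = 1998.122/3 = 666.0406; MSW = 662.120/29 = 22.8317
F = MSB/MSW = 29.1717
df = (3, 29)
p-value (upper-tail) = 0.00000
At α=0.01: p < α → reject H₀

reject H₀: yes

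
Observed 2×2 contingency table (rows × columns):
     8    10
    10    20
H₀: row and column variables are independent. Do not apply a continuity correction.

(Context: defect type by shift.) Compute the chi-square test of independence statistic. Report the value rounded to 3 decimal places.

test statistic = 0.593

Row totals [18, 30], col totals [18, 30], n=48
χ² = (8−6.75)²/6.75 + (10−11.25)²/11.25 + (10−11.25)²/11.25 + (20−18.75)²/18.75 = 0.5926
df = 1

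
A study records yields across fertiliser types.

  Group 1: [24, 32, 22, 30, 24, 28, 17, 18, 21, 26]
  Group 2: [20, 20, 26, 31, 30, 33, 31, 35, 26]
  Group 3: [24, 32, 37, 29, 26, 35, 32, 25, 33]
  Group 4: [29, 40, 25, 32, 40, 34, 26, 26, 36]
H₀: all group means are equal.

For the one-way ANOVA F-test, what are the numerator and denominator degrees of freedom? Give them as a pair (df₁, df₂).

degrees of freedom = [3, 33]

k = 4 groups, N = 37 total
df = (k−1, N−k) = (4−1, 37−4) = (3, 33)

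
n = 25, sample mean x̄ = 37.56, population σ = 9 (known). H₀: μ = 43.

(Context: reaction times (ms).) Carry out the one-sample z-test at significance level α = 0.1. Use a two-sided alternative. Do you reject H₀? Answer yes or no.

reject H₀: yes

SE = σ/√n = 9/√25 = 1.8000
z = (x̄−μ₀)/SE = (37.56−43)/1.8000 = -3.0222
p-value (two-sided) = 0.00251
At α=0.1: p < α → reject H₀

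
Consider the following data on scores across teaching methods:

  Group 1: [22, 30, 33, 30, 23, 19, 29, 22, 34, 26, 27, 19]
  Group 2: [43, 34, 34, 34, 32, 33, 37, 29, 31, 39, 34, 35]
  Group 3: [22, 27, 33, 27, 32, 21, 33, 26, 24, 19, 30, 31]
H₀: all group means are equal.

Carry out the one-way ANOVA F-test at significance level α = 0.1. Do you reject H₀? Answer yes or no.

Group means [26.17, 34.58, 27.08], grand mean 29.278
SSB = Σnᵢ(x̄ᵢ−x̄)² = 511.722; SSW = ΣΣ(x−x̄ᵢ)² = 701.500
MSB = 511.722/2 = 255.8611; MSW = 701.500/33 = 21.2576
F = MSB/MSW = 12.0362
df = (2, 33)
p-value (upper-tail) = 0.00012
At α=0.1: p < α → reject H₀

reject H₀: yes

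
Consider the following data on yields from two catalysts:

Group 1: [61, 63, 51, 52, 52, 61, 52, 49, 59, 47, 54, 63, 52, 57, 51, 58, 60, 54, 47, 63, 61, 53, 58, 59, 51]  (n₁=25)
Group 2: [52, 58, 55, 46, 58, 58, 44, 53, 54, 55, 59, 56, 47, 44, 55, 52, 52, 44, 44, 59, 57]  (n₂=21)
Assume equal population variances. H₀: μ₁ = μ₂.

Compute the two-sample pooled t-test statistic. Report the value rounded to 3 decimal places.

test statistic = 1.955

x̄₁=55.520, s₁=5.108, n₁=25
x̄₂=52.476, s₂=5.437, n₂=21
s_p² = [24·5.108² + 20·5.437²]/44 = 27.6700
SE = √(s_p²·(1/25+1/21)) = 1.5571
t = (55.520−52.476)/1.5571 = 1.9549
df = 44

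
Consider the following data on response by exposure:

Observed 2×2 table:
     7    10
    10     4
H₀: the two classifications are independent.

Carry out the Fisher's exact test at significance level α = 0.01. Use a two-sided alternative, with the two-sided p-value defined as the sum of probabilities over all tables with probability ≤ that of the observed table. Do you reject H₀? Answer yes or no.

reject H₀: no

Margins: r₁=17, r₂=14, c₁=17, c₂=14, n=31
p_obs = C(17,7)·C(14,10)/C(31,17); sum pmf over tables with pmf ≤ p_obs
p-value (two-sided) = 0.14933
At α=0.01: p ≥ α → fail to reject H₀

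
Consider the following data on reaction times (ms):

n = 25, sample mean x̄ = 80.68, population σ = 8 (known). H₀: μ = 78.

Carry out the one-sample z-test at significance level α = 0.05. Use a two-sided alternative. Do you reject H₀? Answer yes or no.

reject H₀: no

SE = σ/√n = 8/√25 = 1.6000
z = (x̄−μ₀)/SE = (80.68−78)/1.6000 = 1.6750
p-value (two-sided) = 0.09393
At α=0.05: p ≥ α → fail to reject H₀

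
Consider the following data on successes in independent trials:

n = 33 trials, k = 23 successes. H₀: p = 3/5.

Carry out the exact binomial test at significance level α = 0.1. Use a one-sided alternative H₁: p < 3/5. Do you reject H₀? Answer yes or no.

Exact binomial: n=33, k=23, p₀=3/5=0.6000
P(X≤23) from Σ C(n,i)·p₀^i·(1−p₀)^(n−i)
p-value (one-sided, H₁ less) = 0.90767
At α=0.1: p ≥ α → fail to reject H₀

reject H₀: no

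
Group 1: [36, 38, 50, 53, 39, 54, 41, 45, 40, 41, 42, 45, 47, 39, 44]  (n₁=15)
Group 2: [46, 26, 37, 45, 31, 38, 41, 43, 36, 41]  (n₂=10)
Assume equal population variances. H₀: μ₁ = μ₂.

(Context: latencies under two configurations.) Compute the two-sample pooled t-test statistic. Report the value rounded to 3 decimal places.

x̄₁=43.600, s₁=5.435, n₁=15
x̄₂=38.400, s₂=6.257, n₂=10
s_p² = [14·5.435² + 9·6.257²]/23 = 33.3043
SE = √(s_p²·(1/15+1/10)) = 2.3560
t = (43.600−38.400)/2.3560 = 2.2071
df = 23

test statistic = 2.207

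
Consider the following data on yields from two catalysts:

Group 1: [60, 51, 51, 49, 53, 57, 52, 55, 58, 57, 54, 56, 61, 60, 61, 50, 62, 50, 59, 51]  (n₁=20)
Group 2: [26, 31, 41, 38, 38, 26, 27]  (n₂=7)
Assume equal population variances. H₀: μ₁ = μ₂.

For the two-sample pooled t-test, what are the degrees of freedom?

degrees of freedom = 25

df = n₁ + n₂ − 2 = 20 + 7 − 2 = 25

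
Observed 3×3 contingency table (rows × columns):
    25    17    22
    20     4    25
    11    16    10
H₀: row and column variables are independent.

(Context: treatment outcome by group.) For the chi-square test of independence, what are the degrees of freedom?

df = (r−1)(c−1) = (3−1)·(3−1) = 4

degrees of freedom = 4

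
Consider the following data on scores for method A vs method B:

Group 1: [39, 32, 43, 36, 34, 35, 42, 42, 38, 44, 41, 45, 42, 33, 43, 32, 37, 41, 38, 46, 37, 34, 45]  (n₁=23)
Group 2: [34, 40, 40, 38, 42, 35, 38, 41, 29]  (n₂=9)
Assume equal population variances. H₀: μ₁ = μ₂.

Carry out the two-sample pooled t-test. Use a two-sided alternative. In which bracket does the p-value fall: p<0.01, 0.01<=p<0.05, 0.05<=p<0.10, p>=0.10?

x̄₁=39.087, s₁=4.430, n₁=23
x̄₂=37.444, s₂=4.126, n₂=9
s_p² = [22·4.430² + 8·4.126²]/30 = 18.9349
SE = √(s_p²·(1/23+1/9)) = 1.7109
t = (39.087−37.444)/1.7109 = 0.9600
df = 30
p-value (two-sided) = 0.34471
→ bracket: p>=0.10

p-value bracket: p>=0.10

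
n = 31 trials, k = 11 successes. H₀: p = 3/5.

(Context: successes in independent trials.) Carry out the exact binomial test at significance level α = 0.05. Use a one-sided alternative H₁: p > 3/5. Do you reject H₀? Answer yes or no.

Exact binomial: n=31, k=11, p₀=3/5=0.6000
P(X≥11) from Σ C(n,i)·p₀^i·(1−p₀)^(n−i)
p-value (one-sided, H₁ greater) = 0.99834
At α=0.05: p ≥ α → fail to reject H₀

reject H₀: no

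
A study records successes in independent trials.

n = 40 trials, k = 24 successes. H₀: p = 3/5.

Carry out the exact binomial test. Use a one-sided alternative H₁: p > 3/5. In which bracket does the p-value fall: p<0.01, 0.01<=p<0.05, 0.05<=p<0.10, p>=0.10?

p-value bracket: p>=0.10

Exact binomial: n=40, k=24, p₀=3/5=0.6000
P(X≥24) from Σ C(n,i)·p₀^i·(1−p₀)^(n−i)
p-value (one-sided, H₁ greater) = 0.56813
→ bracket: p>=0.10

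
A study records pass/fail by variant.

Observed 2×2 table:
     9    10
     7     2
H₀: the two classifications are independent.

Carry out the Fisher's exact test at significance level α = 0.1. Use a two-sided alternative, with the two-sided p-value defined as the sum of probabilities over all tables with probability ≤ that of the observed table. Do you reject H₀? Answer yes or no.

Margins: r₁=19, r₂=9, c₁=16, c₂=12, n=28
p_obs = C(19,9)·C(9,7)/C(28,16); sum pmf over tables with pmf ≤ p_obs
p-value (two-sided) = 0.22319
At α=0.1: p ≥ α → fail to reject H₀

reject H₀: no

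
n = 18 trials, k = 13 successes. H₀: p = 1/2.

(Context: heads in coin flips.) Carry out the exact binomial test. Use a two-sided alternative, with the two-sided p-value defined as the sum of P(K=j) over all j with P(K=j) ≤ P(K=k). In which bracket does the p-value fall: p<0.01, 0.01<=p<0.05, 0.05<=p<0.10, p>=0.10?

p-value bracket: 0.05<=p<0.10

Exact binomial: n=18, k=13, p₀=1/2=0.5000
P(X=j) = C(n,j)·p₀^j·(1−p₀)^(n−j); p = Σ P(X=j) over j with P(X=j) ≤ P(X=13)
p-value (two-sided) = 0.09625
→ bracket: 0.05<=p<0.10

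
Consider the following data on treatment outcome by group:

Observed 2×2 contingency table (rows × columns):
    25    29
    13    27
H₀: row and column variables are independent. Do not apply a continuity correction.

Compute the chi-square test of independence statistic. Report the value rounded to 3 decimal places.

test statistic = 1.816

Row totals [54, 40], col totals [38, 56], n=94
χ² = (25−21.83)²/21.83 + (29−32.17)²/32.17 + (13−16.17)²/16.17 + (27−23.83)²/23.83 = 1.8161
df = 1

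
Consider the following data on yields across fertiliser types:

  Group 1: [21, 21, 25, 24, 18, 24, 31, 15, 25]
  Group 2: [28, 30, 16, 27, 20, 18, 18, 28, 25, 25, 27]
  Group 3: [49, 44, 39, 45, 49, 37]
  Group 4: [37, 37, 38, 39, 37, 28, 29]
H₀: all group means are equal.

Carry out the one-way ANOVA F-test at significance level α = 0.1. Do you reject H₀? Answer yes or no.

reject H₀: yes

Group means [22.67, 23.82, 43.83, 35.00], grand mean 29.515
SSB = Σnᵢ(x̄ᵢ−x̄)² = 2219.773; SSW = ΣΣ(x−x̄ᵢ)² = 656.470
MSB = 2219.773/3 = 739.9242; MSW = 656.470/29 = 22.6369
F = MSB/MSW = 32.6867
df = (3, 29)
p-value (upper-tail) = 0.00000
At α=0.1: p < α → reject H₀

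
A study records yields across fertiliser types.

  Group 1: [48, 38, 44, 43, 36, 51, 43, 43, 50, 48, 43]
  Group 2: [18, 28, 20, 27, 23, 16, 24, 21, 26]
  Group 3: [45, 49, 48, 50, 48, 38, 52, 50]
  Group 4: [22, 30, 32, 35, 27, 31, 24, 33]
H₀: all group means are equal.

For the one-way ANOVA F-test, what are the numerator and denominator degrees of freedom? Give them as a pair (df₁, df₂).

k = 4 groups, N = 36 total
df = (k−1, N−k) = (4−1, 36−4) = (3, 32)

degrees of freedom = [3, 32]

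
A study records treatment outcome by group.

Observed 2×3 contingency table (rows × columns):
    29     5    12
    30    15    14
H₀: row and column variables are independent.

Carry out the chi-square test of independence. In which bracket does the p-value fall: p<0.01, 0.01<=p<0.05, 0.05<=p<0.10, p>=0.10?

p-value bracket: p>=0.10

Row totals [46, 59], col totals [59, 20, 26], n=105
χ² = (29−25.85)²/25.85 + (5−8.76)²/8.76 + (12−11.39)²/11.39 + (30−33.15)²/33.15 + (15−11.24)²/11.24 + (14−14.61)²/14.61 = 3.6167
df = 2
p-value (upper-tail) = 0.16392
→ bracket: p>=0.10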